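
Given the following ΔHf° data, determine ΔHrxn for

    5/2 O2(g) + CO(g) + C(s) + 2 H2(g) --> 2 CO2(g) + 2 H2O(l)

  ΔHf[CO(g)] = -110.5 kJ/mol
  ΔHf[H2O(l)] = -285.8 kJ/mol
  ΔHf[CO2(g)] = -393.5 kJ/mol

Products: 2·(-393.5) + 2·(-285.8) = -1358.6
Reactants: 5/2·(+0.0) + 1·(-110.5) + 1·(+0.0) + 2·(+0.0) = -110.5
ΔHrxn = (-1358.6) − (-110.5) = -1248.1 kJ/mol

ΔHrxn = -1248.1 kJ/mol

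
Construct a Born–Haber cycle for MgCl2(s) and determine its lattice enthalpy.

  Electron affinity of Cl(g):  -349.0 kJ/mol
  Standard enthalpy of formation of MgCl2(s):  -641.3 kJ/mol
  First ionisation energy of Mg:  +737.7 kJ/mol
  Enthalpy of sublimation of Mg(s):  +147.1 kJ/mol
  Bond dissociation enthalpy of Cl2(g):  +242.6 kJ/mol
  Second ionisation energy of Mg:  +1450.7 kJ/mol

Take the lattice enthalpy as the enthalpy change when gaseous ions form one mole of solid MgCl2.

ΔHf° = 1·ΔHsub + 1·(ΣIE) + 1·D(Cl2) + 2·EA + U
-641.3 = 1·(+147.1) + 1·(+2188.4) + 1·(+242.6) + 2·(-349.0) + U
U = -641.3 − (+1880.1) = -2521.4 kJ/mol

U = -2521.4 kJ/mol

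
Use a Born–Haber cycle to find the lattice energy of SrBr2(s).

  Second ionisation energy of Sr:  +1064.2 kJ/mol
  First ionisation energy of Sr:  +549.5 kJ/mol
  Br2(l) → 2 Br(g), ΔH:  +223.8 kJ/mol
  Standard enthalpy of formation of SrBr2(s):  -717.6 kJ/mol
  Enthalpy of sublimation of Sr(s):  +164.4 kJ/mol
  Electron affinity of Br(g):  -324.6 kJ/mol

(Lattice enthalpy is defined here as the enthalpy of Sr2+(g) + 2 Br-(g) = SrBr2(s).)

ΔHf° = 1·ΔHsub + 1·(ΣIE) + 1·D(Br2) + 2·EA + U
-717.6 = 1·(+164.4) + 1·(+1613.7) + 1·(+223.8) + 2·(-324.6) + U
U = -717.6 − (+1352.7) = -2070.3 kJ/mol

U = -2070.3 kJ/mol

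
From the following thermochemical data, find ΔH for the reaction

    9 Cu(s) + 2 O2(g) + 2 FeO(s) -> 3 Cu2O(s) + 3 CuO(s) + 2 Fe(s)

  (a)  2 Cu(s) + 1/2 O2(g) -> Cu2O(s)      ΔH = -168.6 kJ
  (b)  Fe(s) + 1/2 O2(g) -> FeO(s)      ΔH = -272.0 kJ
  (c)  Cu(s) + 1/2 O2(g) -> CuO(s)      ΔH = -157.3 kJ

ΔH = -433.7 kJ

(a) × 3: (3)·(-168.6) = -505.8 kJ
(b) reversed and × 2: (-2)·(-272.0) = +544.0 kJ
(c) × 3: (3)·(-157.3) = -471.9 kJ
ΔH = (-505.8) + (+544.0) + (-471.9) = -433.7 kJ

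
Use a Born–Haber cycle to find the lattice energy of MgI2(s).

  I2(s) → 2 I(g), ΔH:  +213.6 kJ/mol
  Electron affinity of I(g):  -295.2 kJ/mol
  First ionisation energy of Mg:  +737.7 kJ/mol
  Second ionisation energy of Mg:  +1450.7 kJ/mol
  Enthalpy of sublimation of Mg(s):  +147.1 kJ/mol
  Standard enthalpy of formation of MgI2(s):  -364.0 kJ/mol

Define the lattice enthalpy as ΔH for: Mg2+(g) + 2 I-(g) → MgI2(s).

U = -2322.7 kJ/mol

ΔHf° = 1·ΔHsub + 1·(ΣIE) + 1·D(I2) + 2·EA + U
-364.0 = 1·(+147.1) + 1·(+2188.4) + 1·(+213.6) + 2·(-295.2) + U
U = -364.0 − (+1958.7) = -2322.7 kJ/mol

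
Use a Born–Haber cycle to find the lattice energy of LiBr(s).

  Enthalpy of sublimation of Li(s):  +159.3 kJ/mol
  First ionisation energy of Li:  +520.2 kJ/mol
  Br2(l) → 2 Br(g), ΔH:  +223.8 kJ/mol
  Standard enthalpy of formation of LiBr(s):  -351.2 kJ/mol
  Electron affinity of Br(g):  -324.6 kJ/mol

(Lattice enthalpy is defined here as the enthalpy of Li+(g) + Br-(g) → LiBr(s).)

U = -818.0 kJ/mol

ΔHf° = 1·ΔHsub + 1·(ΣIE) + 1/2·D(Br2) + 1·EA + U
-351.2 = 1·(+159.3) + 1·(+520.2) + 1/2·(+223.8) + 1·(-324.6) + U
U = -351.2 − (+466.8) = -818.0 kJ/mol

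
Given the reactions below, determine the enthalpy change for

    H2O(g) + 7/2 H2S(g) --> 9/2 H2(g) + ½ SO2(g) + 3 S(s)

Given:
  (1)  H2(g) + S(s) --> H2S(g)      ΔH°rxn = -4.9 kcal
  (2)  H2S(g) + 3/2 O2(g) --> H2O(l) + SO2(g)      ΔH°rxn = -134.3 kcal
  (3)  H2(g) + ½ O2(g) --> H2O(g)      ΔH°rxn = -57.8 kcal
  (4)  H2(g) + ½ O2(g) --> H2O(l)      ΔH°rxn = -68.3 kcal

ΔH°rxn = 39.5 kcal

(1) reversed and × 3 (reverse to put S(s) on the product side; scale by 3 for the 3 S(s)): (-3)·(-4.9) = +14.7 kcal
(2) × 1/2 (scale by 1/2 for the 1/2 SO2(g)): (1/2)·(-134.3) = -67.15 kcal
(3) reversed (H2O(g) must end up as a reactant): +57.8 kcal
(4) reversed and × 1/2: (-1/2)·(-68.3) = +34.15 kcal
Combining the equations, ΔH°rxn = (+14.7) + (-67.15) + (+57.8) + (+34.15) = 39.5 kcal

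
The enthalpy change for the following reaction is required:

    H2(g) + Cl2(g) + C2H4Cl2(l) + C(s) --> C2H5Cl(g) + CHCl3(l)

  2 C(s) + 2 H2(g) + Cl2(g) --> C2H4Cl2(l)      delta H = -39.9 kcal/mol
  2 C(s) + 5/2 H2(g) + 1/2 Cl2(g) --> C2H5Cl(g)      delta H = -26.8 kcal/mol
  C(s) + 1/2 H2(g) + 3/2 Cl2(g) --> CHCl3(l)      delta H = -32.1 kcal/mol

equation 1 reversed (reverse to put C2H4Cl2(l) on the reactant side): +39.9 kcal/mol
equation 2 as written (C2H5Cl(g) already on the product side): -26.8 kcal/mol
equation 3 as written (CHCl3(l) already on the product side): -32.1 kcal/mol
By Hess's law, delta H = (-1)·(-39.9) + (1)·(-26.8) + (1)·(-32.1) = -19.0 kcal/mol

delta H = -19.0 kcal/mol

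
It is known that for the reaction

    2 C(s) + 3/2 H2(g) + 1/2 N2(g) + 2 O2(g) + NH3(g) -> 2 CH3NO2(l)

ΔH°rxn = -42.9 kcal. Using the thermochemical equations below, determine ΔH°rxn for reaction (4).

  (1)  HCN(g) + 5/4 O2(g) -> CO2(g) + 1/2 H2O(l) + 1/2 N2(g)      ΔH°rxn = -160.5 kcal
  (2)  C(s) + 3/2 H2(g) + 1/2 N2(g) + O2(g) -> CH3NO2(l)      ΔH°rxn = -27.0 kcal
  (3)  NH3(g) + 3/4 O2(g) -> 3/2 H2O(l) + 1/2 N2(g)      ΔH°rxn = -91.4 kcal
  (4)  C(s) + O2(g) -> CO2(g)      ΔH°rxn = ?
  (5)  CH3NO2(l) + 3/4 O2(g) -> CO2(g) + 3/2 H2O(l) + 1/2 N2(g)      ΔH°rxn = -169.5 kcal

ΔH°rxn = -94.0 kcal

(1): not needed (HCN(g) appears nowhere else).
(2) as written (H2(g) already on the reactant side): -27.0 kcal
(3) as written (NH3(g) already on the reactant side): -91.4 kcal
(4) as written: contributes x
(5) reversed: +169.5 kcal
-42.9 = (-27.0) + (-91.4) + (+169.5) + x
x = (-42.9 − (+51.1)) / (1) = -94.0 kcal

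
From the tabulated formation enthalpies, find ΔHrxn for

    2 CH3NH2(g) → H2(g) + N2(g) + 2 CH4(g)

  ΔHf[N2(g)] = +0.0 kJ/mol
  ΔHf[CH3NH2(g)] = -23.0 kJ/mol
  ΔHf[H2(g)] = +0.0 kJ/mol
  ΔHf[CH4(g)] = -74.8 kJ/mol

ΔH°rxn = Σ nΔHf°(products) − Σ nΔHf°(reactants).
Products: 1·(+0.0) + 1·(+0.0) + 2·(-74.8) = -149.6
Reactants: 2·(-23.0) = -46.0
ΔHrxn = (-149.6) − (-46.0) = -103.6 kJ/mol

ΔHrxn = -103.6 kJ/mol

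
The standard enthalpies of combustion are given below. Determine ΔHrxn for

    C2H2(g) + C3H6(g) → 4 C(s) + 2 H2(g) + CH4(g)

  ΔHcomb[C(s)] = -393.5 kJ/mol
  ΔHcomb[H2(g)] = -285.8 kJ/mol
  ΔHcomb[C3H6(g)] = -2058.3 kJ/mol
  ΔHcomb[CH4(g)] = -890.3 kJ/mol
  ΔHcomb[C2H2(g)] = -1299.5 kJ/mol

Using ΔH = Σ nΔHc°(reactants) − Σ nΔHc°(products):
= [1·(-1299.5) + 1·(-2058.3)] − [4·(-393.5) + 2·(-285.8) + 1·(-890.3)]
= -321.9 kJ/mol

ΔHrxn = -321.9 kJ/mol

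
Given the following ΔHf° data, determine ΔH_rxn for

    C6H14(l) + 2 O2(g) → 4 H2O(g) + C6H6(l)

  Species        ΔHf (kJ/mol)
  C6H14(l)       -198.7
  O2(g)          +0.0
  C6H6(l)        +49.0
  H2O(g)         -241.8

Products: 4·(-241.8) + 1·(+49.0) = -918.2
Reactants: 1·(-198.7) + 2·(+0.0) = -198.7
ΔH_rxn = (-918.2) − (-198.7) = -719.5 kJ/mol

ΔH_rxn = -719.5 kJ/mol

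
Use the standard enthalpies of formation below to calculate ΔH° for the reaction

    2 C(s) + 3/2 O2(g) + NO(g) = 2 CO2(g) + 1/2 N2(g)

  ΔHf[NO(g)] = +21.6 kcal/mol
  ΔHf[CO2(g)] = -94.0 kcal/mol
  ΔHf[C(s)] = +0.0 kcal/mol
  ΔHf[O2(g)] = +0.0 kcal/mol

ΔH° = -209.6 kcal/mol

ΔH°rxn = Σ nΔHf°(products) − Σ nΔHf°(reactants).
Products: 2·(-94.0) + 1/2·(+0.0) = -188.0
Reactants: 2·(+0.0) + 3/2·(+0.0) + 1·(+21.6) = +21.6
ΔH° = (-188.0) − (+21.6) = -209.6 kcal/mol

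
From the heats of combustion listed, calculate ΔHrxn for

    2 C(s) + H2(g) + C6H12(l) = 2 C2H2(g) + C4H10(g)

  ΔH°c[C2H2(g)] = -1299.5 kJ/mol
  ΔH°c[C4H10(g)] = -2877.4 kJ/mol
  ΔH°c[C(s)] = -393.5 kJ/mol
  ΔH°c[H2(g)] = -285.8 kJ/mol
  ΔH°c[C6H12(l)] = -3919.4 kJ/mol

With combustion enthalpies, reactants minus products:
= [2·(-393.5) + 1·(-285.8) + 1·(-3919.4)] − [2·(-1299.5) + 1·(-2877.4)]
= 484.2 kJ/mol

ΔHrxn = 484.2 kJ/mol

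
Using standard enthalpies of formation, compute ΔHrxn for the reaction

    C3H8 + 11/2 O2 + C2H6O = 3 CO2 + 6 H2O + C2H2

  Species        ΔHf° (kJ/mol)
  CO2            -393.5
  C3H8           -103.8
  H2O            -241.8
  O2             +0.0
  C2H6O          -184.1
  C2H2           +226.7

ΔH°rxn = Σ nΔHf°(products) − Σ nΔHf°(reactants).
Products: 3·(-393.5) + 6·(-241.8) + 1·(+226.7) = -2404.6
Reactants: 1·(-103.8) + 11/2·(+0.0) + 1·(-184.1) = -287.9
ΔHrxn = (-2404.6) − (-287.9) = -2116.7 kJ/mol

ΔHrxn = -2116.7 kJ/mol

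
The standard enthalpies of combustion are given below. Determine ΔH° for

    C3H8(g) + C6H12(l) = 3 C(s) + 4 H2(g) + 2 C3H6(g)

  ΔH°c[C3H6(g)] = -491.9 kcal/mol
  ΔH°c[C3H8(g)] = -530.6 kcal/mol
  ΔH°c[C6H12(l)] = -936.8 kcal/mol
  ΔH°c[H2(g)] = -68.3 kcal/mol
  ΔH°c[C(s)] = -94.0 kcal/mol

With combustion enthalpies, reactants minus products:
= [1·(-530.6) + 1·(-936.8)] − [3·(-94.0) + 4·(-68.3) + 2·(-491.9)]
= 71.6 kcal/mol

ΔH° = 71.6 kcal/mol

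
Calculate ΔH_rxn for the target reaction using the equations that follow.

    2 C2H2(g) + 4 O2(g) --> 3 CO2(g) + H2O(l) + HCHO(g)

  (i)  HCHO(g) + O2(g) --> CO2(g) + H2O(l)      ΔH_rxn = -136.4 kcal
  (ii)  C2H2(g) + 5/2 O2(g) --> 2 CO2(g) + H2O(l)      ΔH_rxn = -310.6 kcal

ΔH_rxn = -484.8 kcal

(i) reversed: +136.4 kcal
(ii) × 2: (2)·(-310.6) = -621.2 kcal
Since enthalpy is a state function, ΔH_rxn = (-1)·(-136.4) + (2)·(-310.6) = -484.8 kcal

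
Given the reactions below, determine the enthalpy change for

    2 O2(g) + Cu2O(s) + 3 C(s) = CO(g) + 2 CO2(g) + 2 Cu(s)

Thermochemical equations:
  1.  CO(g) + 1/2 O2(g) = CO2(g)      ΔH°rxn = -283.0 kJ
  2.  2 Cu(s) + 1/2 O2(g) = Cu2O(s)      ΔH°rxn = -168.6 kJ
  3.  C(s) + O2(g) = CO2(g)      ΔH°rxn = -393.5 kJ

ΔH°rxn = -728.9 kJ

eq. 1 reversed: +283.0 kJ
eq. 2 reversed: +168.6 kJ
eq. 3 × 3: (3)·(-393.5) = -1180.5 kJ
Summing the manipulated equations, ΔH°rxn = (+283.0) + (+168.6) + (-1180.5) = -728.9 kJ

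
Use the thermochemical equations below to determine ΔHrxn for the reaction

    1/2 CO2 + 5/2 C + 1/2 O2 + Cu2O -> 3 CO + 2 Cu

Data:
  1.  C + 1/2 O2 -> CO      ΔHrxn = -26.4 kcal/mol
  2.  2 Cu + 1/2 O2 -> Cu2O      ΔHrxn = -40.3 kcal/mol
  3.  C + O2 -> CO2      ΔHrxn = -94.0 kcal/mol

eq. 1 × 3 (×3 to match 3 CO in the target): (3)·(-26.4) = -79.2 kcal/mol
eq. 2 reversed (Cu2O must end up as a reactant): +40.3 kcal/mol
eq. 3 reversed and × 1/2 (CO2 must end up as a reactant; scale by 1/2 for the 1/2 CO2): (-1/2)·(-94.0) = +47.0 kcal/mol
ΔHrxn = (-79.2) + (+40.3) + (+47.0) = 8.1 kcal/mol

ΔHrxn = 8.1 kcal/mol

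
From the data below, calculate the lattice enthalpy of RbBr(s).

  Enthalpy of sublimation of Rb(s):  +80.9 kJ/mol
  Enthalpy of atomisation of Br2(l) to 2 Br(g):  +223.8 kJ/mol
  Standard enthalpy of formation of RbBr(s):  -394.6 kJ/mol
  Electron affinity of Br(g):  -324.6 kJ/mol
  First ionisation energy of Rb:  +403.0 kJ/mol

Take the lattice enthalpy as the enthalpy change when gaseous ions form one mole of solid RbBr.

U = -665.8 kJ/mol

ΔHf° = 1·ΔHsub + 1·(ΣIE) + 1/2·D(Br2) + 1·EA + U
-394.6 = 1·(+80.9) + 1·(+403.0) + 1/2·(+223.8) + 1·(-324.6) + U
U = -394.6 − (+271.2) = -665.8 kJ/mol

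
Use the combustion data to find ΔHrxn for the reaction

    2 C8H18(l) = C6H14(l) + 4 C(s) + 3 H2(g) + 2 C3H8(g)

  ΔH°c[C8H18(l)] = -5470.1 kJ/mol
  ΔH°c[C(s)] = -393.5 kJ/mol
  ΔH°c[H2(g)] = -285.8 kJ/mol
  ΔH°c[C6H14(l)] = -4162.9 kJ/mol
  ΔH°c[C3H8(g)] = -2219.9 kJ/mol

ΔHrxn = 93.9 kJ/mol

With combustion enthalpies, reactants minus products:
= [2·(-5470.1)] − [1·(-4162.9) + 4·(-393.5) + 3·(-285.8) + 2·(-2219.9)]
= 93.9 kJ/mol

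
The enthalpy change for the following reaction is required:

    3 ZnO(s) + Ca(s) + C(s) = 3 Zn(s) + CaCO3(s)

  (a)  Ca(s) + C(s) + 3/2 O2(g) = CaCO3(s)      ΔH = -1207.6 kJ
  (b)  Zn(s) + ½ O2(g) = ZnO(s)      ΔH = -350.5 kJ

ΔH = -156.1 kJ

(a) as written: -1207.6 kJ
(b) reversed and × 3: (-3)·(-350.5) = +1051.5 kJ
Summing the manipulated equations, ΔH = (-1207.6) + (+1051.5) = -156.1 kJ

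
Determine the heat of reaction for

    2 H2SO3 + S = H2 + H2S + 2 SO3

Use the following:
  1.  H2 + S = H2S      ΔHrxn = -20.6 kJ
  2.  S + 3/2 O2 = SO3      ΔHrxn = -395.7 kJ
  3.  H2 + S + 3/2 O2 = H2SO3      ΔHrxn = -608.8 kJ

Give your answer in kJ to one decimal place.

ΔHrxn = 405.6 kJ

eq. 1 as written (H2S already on the product side): -20.6 kJ
eq. 2 × 2 (×2 to match 2 SO3 in the target): (2)·(-395.7) = -791.4 kJ
eq. 3 reversed and × 2 (reverse to put H2SO3 on the reactant side; scale by 2 for the 2 H2SO3): (-2)·(-608.8) = +1217.6 kJ
ΔHrxn = (-20.6) + (-791.4) + (+1217.6) = 405.6 kJ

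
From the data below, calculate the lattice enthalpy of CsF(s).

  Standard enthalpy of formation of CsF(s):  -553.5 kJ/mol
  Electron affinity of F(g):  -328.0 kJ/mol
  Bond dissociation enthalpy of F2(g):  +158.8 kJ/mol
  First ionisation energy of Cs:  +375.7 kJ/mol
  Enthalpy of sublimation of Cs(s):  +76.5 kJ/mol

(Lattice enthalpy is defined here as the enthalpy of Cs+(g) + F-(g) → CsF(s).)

ΔHf° = 1·ΔHsub + 1·(ΣIE) + 1/2·D(F2) + 1·EA + U
-553.5 = 1·(+76.5) + 1·(+375.7) + 1/2·(+158.8) + 1·(-328.0) + U
U = -553.5 − (+203.6) = -757.1 kJ/mol

U = -757.1 kJ/mol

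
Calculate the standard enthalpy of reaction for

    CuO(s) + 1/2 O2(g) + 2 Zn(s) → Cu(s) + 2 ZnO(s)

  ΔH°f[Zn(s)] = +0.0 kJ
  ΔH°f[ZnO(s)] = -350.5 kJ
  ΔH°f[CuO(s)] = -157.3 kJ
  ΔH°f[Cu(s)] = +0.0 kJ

Products: 1·(+0.0) + 2·(-350.5) = -701.0
Reactants: 1·(-157.3) + 1/2·(+0.0) + 2·(+0.0) = -157.3
ΔH_rxn = (-701.0) − (-157.3) = -543.7 kJ

ΔH_rxn = -543.7 kJ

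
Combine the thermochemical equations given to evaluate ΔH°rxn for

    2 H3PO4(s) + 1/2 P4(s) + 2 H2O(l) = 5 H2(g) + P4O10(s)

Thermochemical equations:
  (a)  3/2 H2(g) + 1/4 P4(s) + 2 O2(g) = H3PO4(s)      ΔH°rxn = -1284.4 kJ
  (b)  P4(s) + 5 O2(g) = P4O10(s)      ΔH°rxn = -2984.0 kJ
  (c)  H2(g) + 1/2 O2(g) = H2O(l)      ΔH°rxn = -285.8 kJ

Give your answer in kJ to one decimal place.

ΔH°rxn = 156.4 kJ

(a) reversed and × 2 (reverse to put H3PO4(s) on the reactant side; ×2 to match 2 H3PO4(s) in the target): (-2)·(-1284.4) = +2568.8 kJ
(b) as written (P4O10(s) already on the product side): -2984.0 kJ
(c) reversed and × 2 (reverse to put H2O(l) on the reactant side; ×2 to match 2 H2O(l) in the target): (-2)·(-285.8) = +571.6 kJ
ΔH°rxn = (+2568.8) + (-2984.0) + (+571.6) = 156.4 kJ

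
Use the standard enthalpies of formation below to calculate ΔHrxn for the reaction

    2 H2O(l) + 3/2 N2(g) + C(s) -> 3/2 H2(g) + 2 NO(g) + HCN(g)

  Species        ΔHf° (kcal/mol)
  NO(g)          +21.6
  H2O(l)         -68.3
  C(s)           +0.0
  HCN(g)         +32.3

ΔHrxn = 212.1 kcal/mol

ΔH°rxn = Σ nΔHf°(products) − Σ nΔHf°(reactants).
Products: 3/2·(+0.0) + 2·(+21.6) + 1·(+32.3) = +75.5
Reactants: 2·(-68.3) + 3/2·(+0.0) + 1·(+0.0) = -136.6
ΔHrxn = (+75.5) − (-136.6) = 212.1 kcal/mol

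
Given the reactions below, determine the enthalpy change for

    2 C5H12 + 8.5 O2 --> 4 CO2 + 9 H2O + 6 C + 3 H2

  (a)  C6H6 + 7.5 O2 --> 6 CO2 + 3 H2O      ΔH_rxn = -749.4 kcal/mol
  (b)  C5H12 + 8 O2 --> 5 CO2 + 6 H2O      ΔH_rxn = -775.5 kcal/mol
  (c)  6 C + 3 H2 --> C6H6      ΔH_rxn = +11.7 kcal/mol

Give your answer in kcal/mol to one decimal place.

ΔH_rxn = -813.3 kcal/mol

(a) reversed: +749.4 kcal/mol
(b) × 2: (2)·(-775.5) = -1551.0 kcal/mol
(c) reversed: -11.7 kcal/mol
ΔH_rxn = (+749.4) + (-1551.0) + (-11.7) = -813.3 kcal/mol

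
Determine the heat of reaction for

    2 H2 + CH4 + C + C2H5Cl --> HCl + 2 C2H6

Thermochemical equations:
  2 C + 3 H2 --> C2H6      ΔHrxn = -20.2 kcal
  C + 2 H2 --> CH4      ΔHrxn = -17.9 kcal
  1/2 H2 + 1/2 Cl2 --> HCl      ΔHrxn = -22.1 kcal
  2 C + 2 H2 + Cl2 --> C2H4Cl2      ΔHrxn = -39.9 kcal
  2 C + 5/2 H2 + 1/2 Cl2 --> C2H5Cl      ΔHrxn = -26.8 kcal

equation 1 × 2 (scale by 2 for the 2 C2H6): (2)·(-20.2) = -40.4 kcal
equation 2 reversed (reverse to put CH4 on the reactant side): +17.9 kcal
equation 3 as written (HCl already on the product side): -22.1 kcal
equation 4: not needed (C2H4Cl2 appears nowhere else).
equation 5 reversed (C2H5Cl must end up as a reactant): +26.8 kcal
By Hess's law, ΔHrxn = (2)·(-20.2) + (-1)·(-17.9) + (1)·(-22.1) + (-1)·(-26.8) = -17.8 kcal

ΔHrxn = -17.8 kcal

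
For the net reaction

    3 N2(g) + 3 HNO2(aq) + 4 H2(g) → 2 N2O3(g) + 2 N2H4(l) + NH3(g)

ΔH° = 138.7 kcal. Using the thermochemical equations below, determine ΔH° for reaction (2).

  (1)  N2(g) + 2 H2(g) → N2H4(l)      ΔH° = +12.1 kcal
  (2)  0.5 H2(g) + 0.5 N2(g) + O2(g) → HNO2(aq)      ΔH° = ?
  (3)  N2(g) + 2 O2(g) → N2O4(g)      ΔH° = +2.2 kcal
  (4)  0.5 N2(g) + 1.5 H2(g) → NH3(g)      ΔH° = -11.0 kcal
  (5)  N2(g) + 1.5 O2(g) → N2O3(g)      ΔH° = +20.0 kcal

(1) × 2: (2)·(+12.1) = +24.2 kcal
(2) reversed and × 3: contributes −3·x
(3): not needed.
(4) as written: -11.0 kcal
(5) × 2: (2)·(+20.0) = +40.0 kcal
+138.7 = (+24.2) + (-11.0) + (+40.0) − 3·x
x = (+138.7 − (+53.2)) / (-3) = -28.5 kcal

ΔH° = -28.5 kcal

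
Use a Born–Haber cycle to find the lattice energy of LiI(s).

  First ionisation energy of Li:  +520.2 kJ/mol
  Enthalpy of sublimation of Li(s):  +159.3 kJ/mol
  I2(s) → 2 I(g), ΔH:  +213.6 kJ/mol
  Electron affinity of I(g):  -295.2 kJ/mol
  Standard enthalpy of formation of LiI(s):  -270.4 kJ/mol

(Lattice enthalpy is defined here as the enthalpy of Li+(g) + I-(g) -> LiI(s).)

ΔHf° = 1·ΔHsub + 1·(ΣIE) + 1/2·D(I2) + 1·EA + U
-270.4 = 1·(+159.3) + 1·(+520.2) + 1/2·(+213.6) + 1·(-295.2) + U
U = -270.4 − (+491.1) = -761.5 kJ/mol

U = -761.5 kJ/mol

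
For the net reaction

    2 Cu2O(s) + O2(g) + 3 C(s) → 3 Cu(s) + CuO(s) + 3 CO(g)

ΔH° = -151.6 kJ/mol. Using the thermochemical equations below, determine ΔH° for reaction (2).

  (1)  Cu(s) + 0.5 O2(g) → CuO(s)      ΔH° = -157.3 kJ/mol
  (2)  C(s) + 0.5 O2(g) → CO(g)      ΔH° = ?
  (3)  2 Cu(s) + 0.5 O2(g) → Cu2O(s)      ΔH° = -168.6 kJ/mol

ΔH° = -110.5 kJ/mol

(1) as written: -157.3 kJ/mol
(2) × 3: contributes 3·x
(3) reversed and × 2: (-2)·(-168.6) = +337.2 kJ/mol
-151.6 = (-157.3) + (+337.2) + 3·x
x = (-151.6 − (+179.9)) / (3) = -110.5 kJ/mol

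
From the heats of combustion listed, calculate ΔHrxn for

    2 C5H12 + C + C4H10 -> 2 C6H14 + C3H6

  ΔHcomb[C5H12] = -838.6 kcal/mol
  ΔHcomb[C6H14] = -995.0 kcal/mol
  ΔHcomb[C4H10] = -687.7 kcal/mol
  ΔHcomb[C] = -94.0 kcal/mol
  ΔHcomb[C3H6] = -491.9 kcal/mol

Using ΔH = Σ nΔHc°(reactants) − Σ nΔHc°(products):
= [2·(-838.6) + 1·(-94.0) + 1·(-687.7)] − [2·(-995.0) + 1·(-491.9)]
= 23.0 kcal/mol

ΔHrxn = 23.0 kcal/mol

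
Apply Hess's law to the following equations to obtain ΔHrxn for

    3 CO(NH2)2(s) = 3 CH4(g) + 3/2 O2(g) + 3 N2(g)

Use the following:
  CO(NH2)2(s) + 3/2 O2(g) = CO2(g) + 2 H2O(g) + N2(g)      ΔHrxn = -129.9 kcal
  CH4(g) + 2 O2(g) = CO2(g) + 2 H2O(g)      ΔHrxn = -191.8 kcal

ΔHrxn = 185.7 kcal

equation 1 × 3: (3)·(-129.9) = -389.7 kcal
equation 2 reversed and × 3: (-3)·(-191.8) = +575.4 kcal
Since enthalpy is a state function, ΔHrxn = (3)·(-129.9) + (-3)·(-191.8) = 185.7 kcal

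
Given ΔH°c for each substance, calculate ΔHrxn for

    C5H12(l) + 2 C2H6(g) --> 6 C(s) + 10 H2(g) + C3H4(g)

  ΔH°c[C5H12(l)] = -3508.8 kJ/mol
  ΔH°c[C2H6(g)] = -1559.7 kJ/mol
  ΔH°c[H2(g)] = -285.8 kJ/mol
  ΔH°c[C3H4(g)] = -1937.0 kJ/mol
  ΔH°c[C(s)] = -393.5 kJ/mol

ΔHrxn = 527.8 kJ/mol

Using ΔH = Σ nΔHc°(reactants) − Σ nΔHc°(products):
= [1·(-3508.8) + 2·(-1559.7)] − [6·(-393.5) + 10·(-285.8) + 1·(-1937.0)]
= 527.8 kJ/mol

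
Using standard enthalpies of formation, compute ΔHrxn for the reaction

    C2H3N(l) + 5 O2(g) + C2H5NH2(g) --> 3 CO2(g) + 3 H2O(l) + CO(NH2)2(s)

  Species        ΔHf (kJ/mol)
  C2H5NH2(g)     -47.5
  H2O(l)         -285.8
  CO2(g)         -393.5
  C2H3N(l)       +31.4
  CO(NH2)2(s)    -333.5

Products: 3·(-393.5) + 3·(-285.8) + 1·(-333.5) = -2371.4
Reactants: 1·(+31.4) + 5·(+0.0) + 1·(-47.5) = -16.1
ΔHrxn = (-2371.4) − (-16.1) = -2355.3 kJ/mol

ΔHrxn = -2355.3 kJ/mol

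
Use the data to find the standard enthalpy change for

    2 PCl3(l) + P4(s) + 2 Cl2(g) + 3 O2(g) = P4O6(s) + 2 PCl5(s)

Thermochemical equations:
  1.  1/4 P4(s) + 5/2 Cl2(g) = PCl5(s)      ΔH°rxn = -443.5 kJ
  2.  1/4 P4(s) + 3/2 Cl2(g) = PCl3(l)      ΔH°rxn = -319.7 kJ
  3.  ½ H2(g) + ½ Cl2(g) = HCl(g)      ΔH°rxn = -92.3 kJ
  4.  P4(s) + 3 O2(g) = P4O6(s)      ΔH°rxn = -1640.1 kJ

ΔH°rxn = -1887.7 kJ

eq. 1 × 2: (2)·(-443.5) = -887.0 kJ
eq. 2 reversed and × 2: (-2)·(-319.7) = +639.4 kJ
eq. 3: not needed.
eq. 4 as written: -1640.1 kJ
Combining the equations, ΔH°rxn = (2)·(-443.5) + (-2)·(-319.7) + (1)·(-1640.1) = -1887.7 kJ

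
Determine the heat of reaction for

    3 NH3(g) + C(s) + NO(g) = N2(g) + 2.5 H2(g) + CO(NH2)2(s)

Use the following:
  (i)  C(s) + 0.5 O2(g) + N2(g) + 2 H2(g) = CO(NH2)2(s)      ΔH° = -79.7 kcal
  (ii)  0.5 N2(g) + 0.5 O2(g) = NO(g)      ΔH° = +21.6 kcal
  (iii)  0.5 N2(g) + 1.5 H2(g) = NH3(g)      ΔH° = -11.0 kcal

(i) as written (CO(NH2)2(s) already on the product side): -79.7 kcal
(ii) reversed (reverse to put NO(g) on the reactant side): -21.6 kcal
(iii) reversed and × 3 (reverse to put NH3(g) on the reactant side; ×3 to match 3 NH3(g) in the target): (-3)·(-11.0) = +33.0 kcal
Since enthalpy is a state function, ΔH° = (1)·(-79.7) + (-1)·(+21.6) + (-3)·(-11.0) = -68.3 kcal

ΔH° = -68.3 kcal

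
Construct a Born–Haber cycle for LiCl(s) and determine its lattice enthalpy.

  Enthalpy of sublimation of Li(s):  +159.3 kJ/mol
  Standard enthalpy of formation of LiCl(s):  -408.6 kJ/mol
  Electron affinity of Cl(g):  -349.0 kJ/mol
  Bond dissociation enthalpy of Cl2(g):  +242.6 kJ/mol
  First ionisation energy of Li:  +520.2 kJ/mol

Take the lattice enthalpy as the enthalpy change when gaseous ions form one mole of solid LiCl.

ΔHf° = 1·ΔHsub + 1·(ΣIE) + 1/2·D(Cl2) + 1·EA + U
-408.6 = 1·(+159.3) + 1·(+520.2) + 1/2·(+242.6) + 1·(-349.0) + U
U = -408.6 − (+451.8) = -860.4 kJ/mol

U = -860.4 kJ/mol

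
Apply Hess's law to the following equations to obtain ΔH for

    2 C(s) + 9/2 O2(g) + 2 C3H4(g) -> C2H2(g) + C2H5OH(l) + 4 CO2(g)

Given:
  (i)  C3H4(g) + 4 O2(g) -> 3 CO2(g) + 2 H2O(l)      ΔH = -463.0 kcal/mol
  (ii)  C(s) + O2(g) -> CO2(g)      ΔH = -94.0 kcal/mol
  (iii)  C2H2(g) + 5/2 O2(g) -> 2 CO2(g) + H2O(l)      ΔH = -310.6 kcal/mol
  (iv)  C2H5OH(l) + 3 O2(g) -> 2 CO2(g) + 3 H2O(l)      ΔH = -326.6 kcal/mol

ΔH = -476.8 kcal/mol

(i) × 2 (×2 to match 2 C3H4(g) in the target): (2)·(-463.0) = -926.0 kcal/mol
(ii) × 2 (scale by 2 for the 2 C(s)): (2)·(-94.0) = -188.0 kcal/mol
(iii) reversed (C2H2(g) must end up as a product): +310.6 kcal/mol
(iv) reversed (C2H5OH(l) must end up as a product): +326.6 kcal/mol
By Hess's law, ΔH = (2)·(-463.0) + (2)·(-94.0) + (-1)·(-310.6) + (-1)·(-326.6) = -476.8 kcal/mol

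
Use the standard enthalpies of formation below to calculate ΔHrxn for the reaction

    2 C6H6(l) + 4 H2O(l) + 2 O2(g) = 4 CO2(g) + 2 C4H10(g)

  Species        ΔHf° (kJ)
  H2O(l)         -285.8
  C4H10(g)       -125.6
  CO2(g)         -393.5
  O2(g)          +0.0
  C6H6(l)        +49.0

ΔHrxn = -780.0 kJ

Products: 4·(-393.5) + 2·(-125.6) = -1825.2
Reactants: 2·(+49.0) + 4·(-285.8) + 2·(+0.0) = -1045.2
ΔHrxn = (-1825.2) − (-1045.2) = -780.0 kJ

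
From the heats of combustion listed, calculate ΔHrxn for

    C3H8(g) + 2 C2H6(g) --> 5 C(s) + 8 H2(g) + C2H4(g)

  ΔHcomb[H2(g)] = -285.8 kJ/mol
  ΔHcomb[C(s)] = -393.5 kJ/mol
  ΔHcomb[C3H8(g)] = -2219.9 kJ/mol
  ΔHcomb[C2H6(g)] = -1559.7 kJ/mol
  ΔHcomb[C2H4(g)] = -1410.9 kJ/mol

Using ΔH = Σ nΔHc°(reactants) − Σ nΔHc°(products):
= [1·(-2219.9) + 2·(-1559.7)] − [5·(-393.5) + 8·(-285.8) + 1·(-1410.9)]
= 325.5 kJ/mol

ΔHrxn = 325.5 kJ/mol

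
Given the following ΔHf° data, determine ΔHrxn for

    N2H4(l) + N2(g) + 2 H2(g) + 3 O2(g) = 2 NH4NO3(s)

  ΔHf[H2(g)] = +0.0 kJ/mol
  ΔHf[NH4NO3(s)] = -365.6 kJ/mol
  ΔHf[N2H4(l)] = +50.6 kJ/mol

Products: 2·(-365.6) = -731.2
Reactants: 1·(+50.6) + 1·(+0.0) + 2·(+0.0) + 3·(+0.0) = +50.6
ΔHrxn = (-731.2) − (+50.6) = -781.8 kJ/mol

ΔHrxn = -781.8 kJ/mol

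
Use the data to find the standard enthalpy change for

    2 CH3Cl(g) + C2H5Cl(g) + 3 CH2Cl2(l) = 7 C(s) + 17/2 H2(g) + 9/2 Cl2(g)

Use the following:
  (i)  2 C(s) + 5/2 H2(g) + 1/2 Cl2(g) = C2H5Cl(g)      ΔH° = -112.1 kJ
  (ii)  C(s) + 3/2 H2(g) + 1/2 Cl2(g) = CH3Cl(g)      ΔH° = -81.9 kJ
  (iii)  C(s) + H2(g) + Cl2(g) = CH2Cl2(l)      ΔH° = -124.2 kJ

ΔH° = 648.5 kJ

(i) reversed (reverse to put C2H5Cl(g) on the reactant side): +112.1 kJ
(ii) reversed and × 2 (reverse to put CH3Cl(g) on the reactant side; ×2 to match 2 CH3Cl(g) in the target): (-2)·(-81.9) = +163.8 kJ
(iii) reversed and × 3 (CH2Cl2(l) must end up as a reactant; scale by 3 for the 3 CH2Cl2(l)): (-3)·(-124.2) = +372.6 kJ
ΔH° = (+112.1) + (+163.8) + (+372.6) = 648.5 kJ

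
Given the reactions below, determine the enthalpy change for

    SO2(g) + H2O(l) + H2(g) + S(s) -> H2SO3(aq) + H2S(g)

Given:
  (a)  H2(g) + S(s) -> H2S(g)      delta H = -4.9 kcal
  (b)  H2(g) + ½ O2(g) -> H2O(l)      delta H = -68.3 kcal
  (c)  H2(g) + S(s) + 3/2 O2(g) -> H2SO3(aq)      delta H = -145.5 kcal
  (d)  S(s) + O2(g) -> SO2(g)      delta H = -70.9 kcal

delta H = -11.2 kcal

(a) as written: -4.9 kcal
(b) reversed: +68.3 kcal
(c) as written: -145.5 kcal
(d) reversed: +70.9 kcal
By Hess's law, delta H = (1)·(-4.9) + (-1)·(-68.3) + (1)·(-145.5) + (-1)·(-70.9) = -11.2 kcal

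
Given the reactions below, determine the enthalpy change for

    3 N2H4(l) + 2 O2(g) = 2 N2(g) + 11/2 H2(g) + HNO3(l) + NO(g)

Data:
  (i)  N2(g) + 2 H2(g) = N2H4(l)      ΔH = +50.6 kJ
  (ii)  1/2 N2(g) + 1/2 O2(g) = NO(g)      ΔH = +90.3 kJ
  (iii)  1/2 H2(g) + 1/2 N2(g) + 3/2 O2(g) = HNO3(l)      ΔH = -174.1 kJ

(i) reversed and × 3 (reverse to put N2H4(l) on the reactant side; ×3 to match 3 N2H4(l) in the target): (-3)·(+50.6) = -151.8 kJ
(ii) as written (NO(g) already on the product side): +90.3 kJ
(iii) as written (HNO3(l) already on the product side): -174.1 kJ
By Hess's law, ΔH = (-151.8) + (+90.3) + (-174.1) = -235.6 kJ

ΔH = -235.6 kJ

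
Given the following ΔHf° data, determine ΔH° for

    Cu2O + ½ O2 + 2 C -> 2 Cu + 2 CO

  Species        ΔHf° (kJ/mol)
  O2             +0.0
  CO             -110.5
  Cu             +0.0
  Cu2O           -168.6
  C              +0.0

Products: 2·(+0.0) + 2·(-110.5) = -221.0
Reactants: 1·(-168.6) + 1/2·(+0.0) + 2·(+0.0) = -168.6
ΔH° = (-221.0) − (-168.6) = -52.4 kJ/mol

ΔH° = -52.4 kJ/mol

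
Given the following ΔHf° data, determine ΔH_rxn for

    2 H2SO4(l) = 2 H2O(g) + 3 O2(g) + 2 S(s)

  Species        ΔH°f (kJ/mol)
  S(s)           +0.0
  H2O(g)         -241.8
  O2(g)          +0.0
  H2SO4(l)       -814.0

ΔH_rxn = 1144.4 kJ/mol

ΔH°rxn = Σ nΔHf°(products) − Σ nΔHf°(reactants).
Products: 2·(-241.8) + 3·(+0.0) + 2·(+0.0) = -483.6
Reactants: 2·(-814.0) = -1628.0
ΔH_rxn = (-483.6) − (-1628.0) = 1144.4 kJ/mol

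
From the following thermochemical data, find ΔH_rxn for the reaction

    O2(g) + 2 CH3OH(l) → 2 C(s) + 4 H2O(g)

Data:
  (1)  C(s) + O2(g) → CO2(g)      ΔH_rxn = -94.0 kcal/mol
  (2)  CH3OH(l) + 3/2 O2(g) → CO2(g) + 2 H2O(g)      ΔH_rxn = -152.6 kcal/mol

ΔH_rxn = -117.2 kcal/mol

(1) reversed and × 2: (-2)·(-94.0) = +188.0 kcal/mol
(2) × 2: (2)·(-152.6) = -305.2 kcal/mol
Combining the equations, ΔH_rxn = (-2)·(-94.0) + (2)·(-152.6) = -117.2 kcal/mol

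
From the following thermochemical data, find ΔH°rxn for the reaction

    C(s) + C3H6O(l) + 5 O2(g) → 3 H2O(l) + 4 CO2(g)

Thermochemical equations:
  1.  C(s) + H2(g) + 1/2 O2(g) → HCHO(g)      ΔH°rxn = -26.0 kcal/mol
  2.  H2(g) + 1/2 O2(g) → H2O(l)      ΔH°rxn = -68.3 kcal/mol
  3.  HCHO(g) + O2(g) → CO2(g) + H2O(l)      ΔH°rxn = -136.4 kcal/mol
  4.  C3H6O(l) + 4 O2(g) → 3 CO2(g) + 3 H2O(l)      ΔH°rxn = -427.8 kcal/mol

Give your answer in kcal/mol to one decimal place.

eq. 1 as written (C(s) already on the reactant side): -26.0 kcal/mol
eq. 2 reversed: +68.3 kcal/mol
eq. 3 as written: -136.4 kcal/mol
eq. 4 as written (C3H6O(l) already on the reactant side): -427.8 kcal/mol
By Hess's law, ΔH°rxn = (1)·(-26.0) + (-1)·(-68.3) + (1)·(-136.4) + (1)·(-427.8) = -521.9 kcal/mol

ΔH°rxn = -521.9 kcal/mol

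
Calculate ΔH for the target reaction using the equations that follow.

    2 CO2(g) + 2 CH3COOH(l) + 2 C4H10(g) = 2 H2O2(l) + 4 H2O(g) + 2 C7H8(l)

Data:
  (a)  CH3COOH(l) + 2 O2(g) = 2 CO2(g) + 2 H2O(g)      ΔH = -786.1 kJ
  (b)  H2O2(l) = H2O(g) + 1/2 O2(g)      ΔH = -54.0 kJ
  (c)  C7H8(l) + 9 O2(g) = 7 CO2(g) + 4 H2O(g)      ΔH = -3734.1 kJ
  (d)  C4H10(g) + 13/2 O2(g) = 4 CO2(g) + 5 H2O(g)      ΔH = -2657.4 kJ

ΔH = 689.2 kJ

(a) × 2 (×2 to match 2 CH3COOH(l) in the target): (2)·(-786.1) = -1572.2 kJ
(b) reversed and × 2 (reverse to put H2O2(l) on the product side; scale by 2 for the 2 H2O2(l)): (-2)·(-54.0) = +108.0 kJ
(c) reversed and × 2 (C7H8(l) must end up as a product; ×2 to match 2 C7H8(l) in the target): (-2)·(-3734.1) = +7468.2 kJ
(d) × 2 (scale by 2 for the 2 C4H10(g)): (2)·(-2657.4) = -5314.8 kJ
ΔH = (2)·(-786.1) + (-2)·(-54.0) + (-2)·(-3734.1) + (2)·(-2657.4) = 689.2 kJ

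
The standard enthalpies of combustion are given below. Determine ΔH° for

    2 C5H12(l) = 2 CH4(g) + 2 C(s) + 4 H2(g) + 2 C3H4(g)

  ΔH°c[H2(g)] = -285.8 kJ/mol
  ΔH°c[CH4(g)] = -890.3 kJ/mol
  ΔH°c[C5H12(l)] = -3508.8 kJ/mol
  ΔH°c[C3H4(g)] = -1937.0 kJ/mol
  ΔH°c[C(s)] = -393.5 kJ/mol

ΔH° = 567.2 kJ/mol

With combustion enthalpies, reactants minus products:
= [2·(-3508.8)] − [2·(-890.3) + 2·(-393.5) + 4·(-285.8) + 2·(-1937.0)]
= 567.2 kJ/mol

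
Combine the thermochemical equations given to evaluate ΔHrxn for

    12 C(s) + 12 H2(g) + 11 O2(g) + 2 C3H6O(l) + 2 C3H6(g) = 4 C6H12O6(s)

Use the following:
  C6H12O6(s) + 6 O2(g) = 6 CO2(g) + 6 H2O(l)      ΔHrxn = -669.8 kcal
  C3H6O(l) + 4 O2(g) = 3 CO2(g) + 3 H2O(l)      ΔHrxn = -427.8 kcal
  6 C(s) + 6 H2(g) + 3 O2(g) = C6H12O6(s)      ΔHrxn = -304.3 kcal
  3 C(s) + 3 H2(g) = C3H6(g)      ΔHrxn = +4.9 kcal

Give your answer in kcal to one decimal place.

equation 1 reversed: +669.8 kcal
equation 2 × 2 (×2 to match 2 C3H6O(l) in the target): (2)·(-427.8) = -855.6 kcal
equation 3 × 3: (3)·(-304.3) = -912.9 kcal
equation 4 reversed and × 2 (reverse to put C3H6(g) on the reactant side; scale by 2 for the 2 C3H6(g)): (-2)·(+4.9) = -9.8 kcal
ΔHrxn = (-1)·(-669.8) + (2)·(-427.8) + (3)·(-304.3) + (-2)·(+4.9) = -1108.5 kcal

ΔHrxn = -1108.5 kcal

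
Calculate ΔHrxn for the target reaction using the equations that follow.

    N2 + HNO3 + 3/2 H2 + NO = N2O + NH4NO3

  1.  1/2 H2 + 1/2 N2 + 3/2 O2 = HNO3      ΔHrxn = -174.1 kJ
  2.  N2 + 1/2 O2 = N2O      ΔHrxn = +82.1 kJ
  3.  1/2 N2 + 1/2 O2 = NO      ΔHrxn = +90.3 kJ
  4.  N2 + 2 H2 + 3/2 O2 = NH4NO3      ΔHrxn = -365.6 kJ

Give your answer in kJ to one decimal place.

ΔHrxn = -199.7 kJ

eq. 1 reversed (reverse to put HNO3 on the reactant side): +174.1 kJ
eq. 2 as written (N2O already on the product side): +82.1 kJ
eq. 3 reversed (reverse to put NO on the reactant side): -90.3 kJ
eq. 4 as written (NH4NO3 already on the product side): -365.6 kJ
ΔHrxn = (-1)·(-174.1) + (1)·(+82.1) + (-1)·(+90.3) + (1)·(-365.6) = -199.7 kJ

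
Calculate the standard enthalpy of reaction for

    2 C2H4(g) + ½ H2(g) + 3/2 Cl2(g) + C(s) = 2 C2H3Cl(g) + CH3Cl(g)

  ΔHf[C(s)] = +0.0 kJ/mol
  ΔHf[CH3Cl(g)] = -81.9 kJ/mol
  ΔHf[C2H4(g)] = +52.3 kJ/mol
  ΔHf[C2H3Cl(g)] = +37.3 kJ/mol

Products: 2·(+37.3) + 1·(-81.9) = -7.3
Reactants: 2·(+52.3) + 1/2·(+0.0) + 3/2·(+0.0) + 1·(+0.0) = +104.6
ΔH_rxn = (-7.3) − (+104.6) = -111.9 kJ/mol

ΔH_rxn = -111.9 kJ/mol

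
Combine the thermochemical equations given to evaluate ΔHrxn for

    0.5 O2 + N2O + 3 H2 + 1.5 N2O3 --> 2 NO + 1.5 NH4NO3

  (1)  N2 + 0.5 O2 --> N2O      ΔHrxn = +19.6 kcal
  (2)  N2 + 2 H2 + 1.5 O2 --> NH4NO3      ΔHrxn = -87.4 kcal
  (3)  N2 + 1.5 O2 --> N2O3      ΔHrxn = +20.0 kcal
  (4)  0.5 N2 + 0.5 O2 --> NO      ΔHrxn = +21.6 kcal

ΔHrxn = -137.5 kcal

(1) reversed (N2O must end up as a reactant): -19.6 kcal
(2) × 3/2 (×3/2 to match 3/2 NH4NO3 in the target): (3/2)·(-87.4) = -131.1 kcal
(3) reversed and × 3/2 (N2O3 must end up as a reactant; ×3/2 to match 3/2 N2O3 in the target): (-3/2)·(+20.0) = -30.0 kcal
(4) × 2 (scale by 2 for the 2 NO): (2)·(+21.6) = +43.2 kcal
ΔHrxn = (-19.6) + (-131.1) + (-30.0) + (+43.2) = -137.5 kcal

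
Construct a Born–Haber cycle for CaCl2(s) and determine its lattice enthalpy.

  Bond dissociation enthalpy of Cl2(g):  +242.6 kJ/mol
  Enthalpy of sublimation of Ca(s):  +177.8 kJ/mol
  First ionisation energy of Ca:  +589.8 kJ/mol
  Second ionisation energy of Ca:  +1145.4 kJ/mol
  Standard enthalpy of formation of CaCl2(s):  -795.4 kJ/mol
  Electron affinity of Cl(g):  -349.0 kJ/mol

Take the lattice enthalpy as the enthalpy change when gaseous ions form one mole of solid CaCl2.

ΔHf° = 1·ΔHsub + 1·(ΣIE) + 1·D(Cl2) + 2·EA + U
-795.4 = 1·(+177.8) + 1·(+1735.2) + 1·(+242.6) + 2·(-349.0) + U
U = -795.4 − (+1457.6) = -2253.0 kJ/mol

U = -2253.0 kJ/mol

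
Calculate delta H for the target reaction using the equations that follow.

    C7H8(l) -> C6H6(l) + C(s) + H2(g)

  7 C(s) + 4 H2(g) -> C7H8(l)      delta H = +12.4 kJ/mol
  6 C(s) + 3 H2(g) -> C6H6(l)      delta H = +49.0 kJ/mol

delta H = 36.6 kJ/mol

equation 1 reversed (C7H8(l) must end up as a reactant): -12.4 kJ/mol
equation 2 as written (C6H6(l) already on the product side): +49.0 kJ/mol
Since enthalpy is a state function, delta H = (-1)·(+12.4) + (1)·(+49.0) = 36.6 kJ/mol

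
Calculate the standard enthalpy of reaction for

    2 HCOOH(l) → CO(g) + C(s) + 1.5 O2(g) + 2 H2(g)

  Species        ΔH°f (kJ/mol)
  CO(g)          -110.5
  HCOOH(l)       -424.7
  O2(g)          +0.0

ΔH° = 738.9 kJ/mol

ΔH°rxn = Σ nΔHf°(products) − Σ nΔHf°(reactants).
Products: 1·(-110.5) + 1·(+0.0) + 3/2·(+0.0) + 2·(+0.0) = -110.5
Reactants: 2·(-424.7) = -849.4
ΔH° = (-110.5) − (-849.4) = 738.9 kJ/mol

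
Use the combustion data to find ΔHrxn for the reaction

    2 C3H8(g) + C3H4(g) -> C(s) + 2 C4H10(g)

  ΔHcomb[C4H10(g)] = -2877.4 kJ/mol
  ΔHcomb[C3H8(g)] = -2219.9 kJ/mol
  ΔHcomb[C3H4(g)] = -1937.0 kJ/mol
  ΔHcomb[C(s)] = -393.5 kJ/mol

ΔHrxn = -228.5 kJ/mol

Using ΔH = Σ nΔHc°(reactants) − Σ nΔHc°(products):
= [2·(-2219.9) + 1·(-1937.0)] − [1·(-393.5) + 2·(-2877.4)]
= -228.5 kJ/mol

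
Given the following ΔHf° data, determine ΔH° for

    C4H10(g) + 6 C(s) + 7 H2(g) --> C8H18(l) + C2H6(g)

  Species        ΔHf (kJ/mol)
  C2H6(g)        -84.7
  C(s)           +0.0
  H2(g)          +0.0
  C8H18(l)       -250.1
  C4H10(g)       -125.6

ΔH° = -209.2 kJ/mol

Products: 1·(-250.1) + 1·(-84.7) = -334.8
Reactants: 1·(-125.6) + 6·(+0.0) + 7·(+0.0) = -125.6
ΔH° = (-334.8) − (-125.6) = -209.2 kJ/mol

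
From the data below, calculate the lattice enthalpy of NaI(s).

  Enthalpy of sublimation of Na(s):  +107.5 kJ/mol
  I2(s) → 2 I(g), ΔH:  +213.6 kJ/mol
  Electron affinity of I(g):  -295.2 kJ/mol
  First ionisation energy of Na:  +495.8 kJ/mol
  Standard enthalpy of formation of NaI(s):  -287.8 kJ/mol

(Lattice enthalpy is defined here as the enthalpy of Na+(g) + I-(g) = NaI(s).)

U = -702.7 kJ/mol

ΔHf° = 1·ΔHsub + 1·(ΣIE) + 1/2·D(I2) + 1·EA + U
-287.8 = 1·(+107.5) + 1·(+495.8) + 1/2·(+213.6) + 1·(-295.2) + U
U = -287.8 − (+414.9) = -702.7 kJ/mol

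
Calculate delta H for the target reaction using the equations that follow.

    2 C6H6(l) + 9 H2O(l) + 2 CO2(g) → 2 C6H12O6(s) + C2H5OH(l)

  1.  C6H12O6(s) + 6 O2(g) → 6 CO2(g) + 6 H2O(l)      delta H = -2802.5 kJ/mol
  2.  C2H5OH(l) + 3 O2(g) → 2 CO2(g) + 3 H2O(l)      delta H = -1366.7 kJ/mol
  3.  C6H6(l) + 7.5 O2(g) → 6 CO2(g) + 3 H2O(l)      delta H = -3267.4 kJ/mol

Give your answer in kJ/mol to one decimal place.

delta H = 436.9 kJ/mol

eq. 1 reversed and × 2: (-2)·(-2802.5) = +5605.0 kJ/mol
eq. 2 reversed: +1366.7 kJ/mol
eq. 3 × 2: (2)·(-3267.4) = -6534.8 kJ/mol
By Hess's law, delta H = (-2)·(-2802.5) + (-1)·(-1366.7) + (2)·(-3267.4) = 436.9 kJ/mol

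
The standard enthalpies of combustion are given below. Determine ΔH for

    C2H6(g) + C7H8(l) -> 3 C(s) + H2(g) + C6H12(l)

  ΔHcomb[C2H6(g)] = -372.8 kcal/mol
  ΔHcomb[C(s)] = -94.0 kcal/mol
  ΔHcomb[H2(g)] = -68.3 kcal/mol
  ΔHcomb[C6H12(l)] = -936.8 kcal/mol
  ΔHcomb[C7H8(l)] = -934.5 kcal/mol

ΔH = -20.2 kcal/mol

With combustion enthalpies, reactants minus products:
= [1·(-372.8) + 1·(-934.5)] − [3·(-94.0) + 1·(-68.3) + 1·(-936.8)]
= -20.2 kcal/mol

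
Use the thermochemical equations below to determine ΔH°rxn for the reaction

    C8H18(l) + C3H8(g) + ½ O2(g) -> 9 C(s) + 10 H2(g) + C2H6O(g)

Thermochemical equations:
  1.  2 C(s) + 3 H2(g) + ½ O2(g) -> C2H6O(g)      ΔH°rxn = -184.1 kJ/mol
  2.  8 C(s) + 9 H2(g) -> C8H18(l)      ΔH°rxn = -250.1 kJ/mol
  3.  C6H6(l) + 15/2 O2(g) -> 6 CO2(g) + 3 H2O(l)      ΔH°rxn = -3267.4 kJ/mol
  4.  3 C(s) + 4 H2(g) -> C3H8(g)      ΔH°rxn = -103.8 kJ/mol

eq. 1 as written (C2H6O(g) already on the product side): -184.1 kJ/mol
eq. 2 reversed (reverse to put C8H18(l) on the reactant side): +250.1 kJ/mol
eq. 3: not needed (CO2(g) appears nowhere else).
eq. 4 reversed (reverse to put C3H8(g) on the reactant side): +103.8 kJ/mol
ΔH°rxn = (-184.1) + (+250.1) + (+103.8) = 169.8 kJ/mol

ΔH°rxn = 169.8 kJ/mol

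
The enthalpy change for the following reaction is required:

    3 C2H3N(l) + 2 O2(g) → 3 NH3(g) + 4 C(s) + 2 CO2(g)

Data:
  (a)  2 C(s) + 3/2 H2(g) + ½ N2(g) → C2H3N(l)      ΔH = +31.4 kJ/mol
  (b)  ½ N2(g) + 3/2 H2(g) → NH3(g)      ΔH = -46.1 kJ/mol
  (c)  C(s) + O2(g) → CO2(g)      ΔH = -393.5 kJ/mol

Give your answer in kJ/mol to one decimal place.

ΔH = -1019.5 kJ/mol

(a) reversed and × 3: (-3)·(+31.4) = -94.2 kJ/mol
(b) × 3: (3)·(-46.1) = -138.3 kJ/mol
(c) × 2: (2)·(-393.5) = -787.0 kJ/mol
ΔH = (-94.2) + (-138.3) + (-787.0) = -1019.5 kJ/mol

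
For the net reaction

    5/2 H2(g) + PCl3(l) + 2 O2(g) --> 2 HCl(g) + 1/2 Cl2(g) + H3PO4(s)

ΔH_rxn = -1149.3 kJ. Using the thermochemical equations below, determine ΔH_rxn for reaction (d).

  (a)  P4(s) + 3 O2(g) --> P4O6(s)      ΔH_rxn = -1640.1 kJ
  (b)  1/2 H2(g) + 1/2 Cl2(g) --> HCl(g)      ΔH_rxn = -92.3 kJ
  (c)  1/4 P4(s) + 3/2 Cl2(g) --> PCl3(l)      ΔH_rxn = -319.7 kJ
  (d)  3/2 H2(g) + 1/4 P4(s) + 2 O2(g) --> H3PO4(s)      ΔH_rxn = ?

(a): not needed (P4O6(s) appears nowhere else).
(b) × 2 (scale by 2 for the 2 HCl(g)): (2)·(-92.3) = -184.6 kJ
(c) reversed (PCl3(l) must end up as a reactant): +319.7 kJ
(d) as written (H3PO4(s) already on the product side): contributes x
-1149.3 = (-184.6) + (+319.7) + x
x = (-1149.3 − (+135.1)) / (1) = -1284.4 kJ

ΔH_rxn = -1284.4 kJ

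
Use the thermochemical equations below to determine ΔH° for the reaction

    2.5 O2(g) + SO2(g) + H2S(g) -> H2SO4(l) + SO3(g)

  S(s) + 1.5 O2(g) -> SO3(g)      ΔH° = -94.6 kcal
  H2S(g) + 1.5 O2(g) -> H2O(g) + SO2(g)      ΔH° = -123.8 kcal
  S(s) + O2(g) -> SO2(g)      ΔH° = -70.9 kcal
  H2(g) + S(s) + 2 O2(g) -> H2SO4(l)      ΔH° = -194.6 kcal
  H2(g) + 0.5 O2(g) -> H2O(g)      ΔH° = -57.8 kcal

ΔH° = -213.4 kcal

equation 1 as written: -94.6 kcal
equation 2 as written: -123.8 kcal
equation 3 reversed and × 2: (-2)·(-70.9) = +141.8 kcal
equation 4 as written: -194.6 kcal
equation 5 reversed: +57.8 kcal
Combining the equations, ΔH° = (-94.6) + (-123.8) + (+141.8) + (-194.6) + (+57.8) = -213.4 kcal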